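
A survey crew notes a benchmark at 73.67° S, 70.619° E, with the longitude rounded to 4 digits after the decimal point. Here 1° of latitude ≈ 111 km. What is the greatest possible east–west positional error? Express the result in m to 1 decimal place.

Rounding to 4 decimal places leaves the longitude within ±5e-05° of the true value.
One degree of longitude at 73.67° is 111000 × cos 73.67° ≈ 111000 × 0.2812 = 31209.8 m.
Maximum E–W displacement: 5e-05 × 31209.8 = 1.56049 m.

1.6 m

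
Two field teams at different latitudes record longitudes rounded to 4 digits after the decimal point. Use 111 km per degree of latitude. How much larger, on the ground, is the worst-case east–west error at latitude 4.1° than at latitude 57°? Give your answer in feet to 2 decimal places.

8.24 feet

Rounding to 4 decimal places leaves the longitude within ±5e-05° of the true value.
Error at 4.1° = 5e-05° × 111000 × cos 4.1° ≈ 5.55 × 0.9974 = 5.5358 m.
At 57°: 5e-05° × 111000 × cos 57° = 5e-05 × 111000 × 0.5446 ≈ 3.0227 m.
Difference: 5.5358 − 3.0227 = 2.513 m.
Converting: 2.51305 m × 3.2808 ft/m ≈ 8.2449 ft.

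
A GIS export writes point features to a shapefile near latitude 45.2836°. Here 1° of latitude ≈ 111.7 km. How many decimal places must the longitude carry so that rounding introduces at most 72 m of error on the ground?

3

At 45.2836° one degree of longitude covers 111700 × cos 45.2836° ≈ 111700 × 0.7036 ≈ 78591.9 m.
Rounding to N decimal places gives at most 0.5 × 10⁻ᴺ degrees of error, i.e. 0.5 × 10⁻ᴺ × 78591.9 m.
Setting 39296 × 10⁻ᴺ ≤ 72 gives 10ᴺ ≥ 545.8, i.e. N ≥ 2.74.
So 3 decimal places suffice (39.3 m); 2 would allow up to 393 m.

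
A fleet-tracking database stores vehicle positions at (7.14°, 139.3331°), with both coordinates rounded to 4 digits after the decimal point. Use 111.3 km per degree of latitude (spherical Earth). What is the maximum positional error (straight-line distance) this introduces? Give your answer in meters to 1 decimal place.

7.8 meters

Rounding to 4 decimal places leaves each coordinate within ±5e-05° of the true value.
North–south component: 5e-05° × 111300 = 5.565 m.
Longitude error → 5e-05 × 111300 × cos 7.14° = 5e-05 × 111300 × 0.9922 ≈ 5.52185 m.
The two errors are perpendicular, so the maximum displacement is √(5.565² + 5.52185²) ≈ 7.83964 m.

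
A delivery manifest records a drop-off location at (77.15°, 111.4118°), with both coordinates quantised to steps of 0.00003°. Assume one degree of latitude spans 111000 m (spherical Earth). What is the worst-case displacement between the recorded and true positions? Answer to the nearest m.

With a 0.00003° grid the true value lies within half a step, ±0.00003°/2 = ±1.5e-05°, of the stored one.
North–south component: 1.5e-05° × 111000 = 1.665 m.
Longitude error → 1.5e-05 × 111000 × cos 77.15° = 1.5e-05 × 111000 × 0.2224 ≈ 0.370295 m.
The two errors are perpendicular, so the maximum displacement is √(1.665² + 0.370295²) ≈ 1.70568 m.

2 m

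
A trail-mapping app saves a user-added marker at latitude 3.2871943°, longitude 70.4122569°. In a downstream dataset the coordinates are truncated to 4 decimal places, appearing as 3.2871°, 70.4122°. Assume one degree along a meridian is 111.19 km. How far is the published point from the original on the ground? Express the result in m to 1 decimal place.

The latitude changed by +0.0000943° and the longitude by +0.0000569°.
North–south shift: 0.0000943 × 111190 = 10.4852 m.
East–west at this latitude: 0.0000569° × 111190 × cos 3.2871° ≈ 0.0000569 × 111007 = 6.3163 m.
Distance: √(10.4852² + 6.3163²) ≈ 12.2407 m.

12.2 m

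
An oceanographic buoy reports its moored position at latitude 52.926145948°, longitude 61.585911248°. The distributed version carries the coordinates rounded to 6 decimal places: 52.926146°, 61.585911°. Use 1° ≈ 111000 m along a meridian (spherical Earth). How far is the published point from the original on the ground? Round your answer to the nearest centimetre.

2 centimetres

Δlat = 52.926145948 − 52.926146 = -0.000000052°; Δlon = 61.585911248 − 61.585911 = +0.000000248°.
N–S: -0.000000052° × 111000 m/° = -0.005772 m.
E–W at 52.9261°: 0.000000248° × 111000 × cos 52.9261° = 0.000000248 × 111000 × 0.6028 ≈ 0.0165951 m.
Combined displacement = (0.005772² + 0.0165951²)^½ ≈ 0.0175702 m.
That is 0.0175702 m = 1.757 cm.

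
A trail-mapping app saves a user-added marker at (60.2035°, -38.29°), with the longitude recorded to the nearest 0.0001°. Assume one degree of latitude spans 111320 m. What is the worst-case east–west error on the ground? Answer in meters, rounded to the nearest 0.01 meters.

Rounding to 4 decimal places leaves the longitude within ±5e-05° of the true value.
One degree of longitude at 60.2035° is 111320 × cos 60.2035° ≈ 111320 × 0.4969 = 55317.2 m.
East–west error: 5e-05° × 55317.2 m/° ≈ 2.76586 m.

2.77 meters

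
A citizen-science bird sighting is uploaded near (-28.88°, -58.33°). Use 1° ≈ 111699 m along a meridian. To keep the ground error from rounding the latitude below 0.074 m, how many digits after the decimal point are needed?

6

One degree of latitude covers 111699 m.
Rounding to N decimal places gives at most 0.5 × 10⁻ᴺ degrees of error, i.e. 0.5 × 10⁻ᴺ × 111699 m.
Setting 55849.5 × 10⁻ᴺ ≤ 0.074 gives 10ᴺ ≥ 7.547e+05, i.e. N ≥ 5.88.
At 5 places the error can reach 0.558 m, but 6 places keeps it to 0.0558 m.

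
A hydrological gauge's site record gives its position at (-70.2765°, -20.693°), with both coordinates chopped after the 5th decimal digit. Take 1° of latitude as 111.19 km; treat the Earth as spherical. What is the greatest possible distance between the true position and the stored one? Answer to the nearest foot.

Truncating at 5 decimal places can drop up to a full unit in the last place, so each coordinate may be off by as much as 1e-05°.
Latitude error → 1e-05 × 111190 = 1.1119 m along the meridian.
East–west component at 70.2765°: 1e-05° × 111190 × cos 70.2765° ≈ 1e-05 × 37524.6 ≈ 0.375246 m.
Combining orthogonally: (1.1119² + 0.375246²)^½ ≈ 1.17351 m.
Converting: 1.17351 m × 3.2808 ft/m ≈ 3.8501 ft.

4 feet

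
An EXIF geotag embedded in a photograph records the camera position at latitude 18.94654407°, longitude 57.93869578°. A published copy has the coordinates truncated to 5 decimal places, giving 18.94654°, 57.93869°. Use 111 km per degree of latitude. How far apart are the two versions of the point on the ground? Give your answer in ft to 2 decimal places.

The latitude changed by +0.00000407° and the longitude by +0.00000578°.
North–south shift: 0.00000407 × 111000 = 0.45177 m.
E–W at 18.9465°: 0.00000578° × 111000 × cos 18.9465° = 0.00000578 × 111000 × 0.9458 ≈ 0.60682 m.
Hypotenuse of the two orthogonal shifts: √(0.45177² + 0.60682²) = 0.756523 m.
In feet: 0.756523 m ÷ 0.3048 ≈ 2.482 ft.

2.48 ft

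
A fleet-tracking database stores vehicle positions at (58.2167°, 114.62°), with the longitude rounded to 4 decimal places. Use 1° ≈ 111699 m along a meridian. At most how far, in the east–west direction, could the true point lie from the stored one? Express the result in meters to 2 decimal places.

Rounding to 4 decimal places leaves the longitude within ±5e-05° of the true value.
One degree of longitude at 58.2167° is 111699 × cos 58.2167° ≈ 111699 × 0.5267 = 58832.8 m.
East–west error: 5e-05° × 58832.8 m/° ≈ 2.94164 m.

2.94 meters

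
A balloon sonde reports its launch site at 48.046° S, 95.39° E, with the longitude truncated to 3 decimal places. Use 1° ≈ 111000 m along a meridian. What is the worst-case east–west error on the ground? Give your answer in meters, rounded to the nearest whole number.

Truncating at 3 decimal places can drop up to a full unit in the last place, so the longitude may be off by as much as 0.001°.
At latitude 48.046° a degree of longitude spans 111000 m × cos 48.046° = 111000 × 0.6685 ≈ 74207.2 m.
East–west error: 0.001° × 74207.2 m/° ≈ 74.2072 m.

74 meters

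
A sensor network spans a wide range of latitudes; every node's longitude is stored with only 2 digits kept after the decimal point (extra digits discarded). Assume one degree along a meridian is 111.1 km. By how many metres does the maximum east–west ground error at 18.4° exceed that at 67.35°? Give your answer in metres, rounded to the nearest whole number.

Truncating at 2 decimal places can drop up to a full unit in the last place, so the longitude may be off by as much as 0.01°.
At 18.4°: 0.01° × 111100 × cos 18.4° = 0.01 × 111100 × 0.9489 ≈ 1054.2 m.
Error at 67.35° = 0.01° × 111100 × cos 67.35° ≈ 1111 × 0.3851 = 427.85 m.
Difference: 1054.2 − 427.85 = 626.35 m.

626 metres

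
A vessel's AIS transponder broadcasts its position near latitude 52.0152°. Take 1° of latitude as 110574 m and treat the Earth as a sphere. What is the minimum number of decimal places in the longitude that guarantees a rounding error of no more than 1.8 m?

5 decimal places

At 52.0152° one degree of longitude covers 110574 × cos 52.0152° ≈ 110574 × 0.6155 ≈ 68053 m.
With N decimal places the half-ulp bound is 0.5·10⁻ᴺ°, or 0.5·10⁻ᴺ × 68053 m on the ground.
Need 0.5 × 68053 × 10⁻ᴺ ≤ 1.8 → 10⁻ᴺ ≤ 5.290e-05, so N ≥ 4.28.
So 5 decimal places suffice (0.34 m); 4 would allow up to 3.4 m.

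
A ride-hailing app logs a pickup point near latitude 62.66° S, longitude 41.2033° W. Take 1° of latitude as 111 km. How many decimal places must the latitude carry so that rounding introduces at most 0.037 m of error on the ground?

7 decimal places

One degree of latitude covers 111000 m.
Rounding to N decimal places gives at most 0.5 × 10⁻ᴺ degrees of error, i.e. 0.5 × 10⁻ᴺ × 111000 m.
Need 0.5 × 111000 × 10⁻ᴺ ≤ 0.037 → 10⁻ᴺ ≤ 6.667e-07, so N ≥ 6.18.
At 6 places the error can reach 0.0555 m, but 7 places keeps it to 0.00555 m.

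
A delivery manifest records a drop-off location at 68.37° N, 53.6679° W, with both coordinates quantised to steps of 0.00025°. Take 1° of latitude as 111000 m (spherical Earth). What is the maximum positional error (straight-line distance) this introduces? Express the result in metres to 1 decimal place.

With a 0.00025° grid the true value lies within half a step, ±0.00025°/2 = ±0.000125°, of the stored one.
Latitude error → 0.000125 × 111000 = 13.875 m along the meridian.
Longitude error → 0.000125 × 111000 × cos 68.37° = 0.000125 × 111000 × 0.3686 ≈ 5.11448 m.
Worst case both components are at the extreme and orthogonal: √(13.875² + 5.11448²) ≈ 14.7876 m.

14.8 metres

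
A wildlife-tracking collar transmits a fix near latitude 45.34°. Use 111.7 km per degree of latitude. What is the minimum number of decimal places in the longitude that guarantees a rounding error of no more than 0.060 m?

At 45.34° one degree of longitude covers 111700 × cos 45.34° ≈ 111700 × 0.7029 ≈ 78513.7 m.
With N decimal places the half-ulp bound is 0.5·10⁻ᴺ°, or 0.5·10⁻ᴺ × 78513.7 m on the ground.
Need 0.5 × 78513.7 × 10⁻ᴺ ≤ 0.060 → 10⁻ᴺ ≤ 1.528e-06, so N ≥ 5.82.
N = 5 would give 0.393 m (too coarse); N = 6 gives 0.0393 m ≤ 0.060 m.

6 decimal places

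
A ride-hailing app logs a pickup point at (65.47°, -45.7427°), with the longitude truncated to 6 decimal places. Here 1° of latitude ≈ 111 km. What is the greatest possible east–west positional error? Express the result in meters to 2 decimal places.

Truncating at 6 decimal places can drop up to a full unit in the last place, so the longitude may be off by as much as 1e-06°.
At latitude 65.47° a degree of longitude spans 111000 m × cos 65.47° = 111000 × 0.4152 ≈ 46083.8 m.
Maximum E–W displacement: 1e-06 × 46083.8 = 0.0460838 m.

0.05 meters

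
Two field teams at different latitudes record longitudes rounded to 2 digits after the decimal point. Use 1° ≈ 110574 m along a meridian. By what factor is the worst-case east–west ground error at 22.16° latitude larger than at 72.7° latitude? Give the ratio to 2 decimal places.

3.11

Rounding to 2 decimal places leaves the longitude within ±0.005° of the true value.
Error at 22.16° = 0.005° × 110574 × cos 22.16° ≈ 552.87 × 0.9261 = 512.03 m.
Error at 72.7° = 0.005° × 110574 × cos 72.7° ≈ 552.87 × 0.2974 = 164.41 m.
The ratio reduces to cos 22.16° / cos 72.7° = 0.9261/0.2974 ≈ 3.1144.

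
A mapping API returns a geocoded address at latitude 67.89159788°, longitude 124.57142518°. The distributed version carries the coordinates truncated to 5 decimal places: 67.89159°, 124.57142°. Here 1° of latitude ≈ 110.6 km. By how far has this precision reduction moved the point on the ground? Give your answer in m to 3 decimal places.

Δlat = 67.89159788 − 67.89159 = +0.00000788°; Δlon = 124.57142518 − 124.57142 = +0.00000518°.
North–south shift: 0.00000788 × 110600 = 0.871528 m.
East–west at this latitude: 0.00000518° × 110600 × cos 67.8916° ≈ 0.00000518 × 41625.4 = 0.21562 m.
Hypotenuse of the two orthogonal shifts: √(0.871528² + 0.21562²) = 0.897805 m.

0.898 m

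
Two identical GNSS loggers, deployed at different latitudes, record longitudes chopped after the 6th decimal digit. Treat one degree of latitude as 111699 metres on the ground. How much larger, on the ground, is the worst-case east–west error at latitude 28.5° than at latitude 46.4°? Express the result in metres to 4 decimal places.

0.0211 metres

Truncating at 6 decimal places can drop up to a full unit in the last place, so the longitude may be off by as much as 1e-06°.
Error at 28.5° = 1e-06° × 111699 × cos 28.5° ≈ 0.1117 × 0.8788 = 0.098163 m.
At 46.4°: 1e-06° × 111699 × cos 46.4° = 1e-06 × 111699 × 0.6896 ≈ 0.07703 m.
So the lower-latitude error exceeds the higher by 0.098163 − 0.07703 = 0.021133 m.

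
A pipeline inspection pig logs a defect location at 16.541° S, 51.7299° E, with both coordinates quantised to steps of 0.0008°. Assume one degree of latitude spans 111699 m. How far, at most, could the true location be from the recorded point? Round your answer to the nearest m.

With a 0.0008° grid the true value lies within half a step, ±0.0008°/2 = ±0.0004°, of the stored one.
N–S: 0.0004° × 111699 m/° = 44.6796 m.
E–W at 16.541°: 0.0004° × 111699 × cos 16.541° = 0.0004 × 111699 × 0.9586 ≈ 42.8306 m.
The two errors are perpendicular, so the maximum displacement is √(44.6796² + 42.8306²) ≈ 61.8929 m.

62 m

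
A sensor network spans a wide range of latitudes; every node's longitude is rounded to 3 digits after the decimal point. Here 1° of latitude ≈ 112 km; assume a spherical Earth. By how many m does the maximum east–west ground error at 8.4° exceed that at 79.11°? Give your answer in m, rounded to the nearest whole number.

Rounding to 3 decimal places leaves the longitude within ±0.0005° of the true value.
Error at 8.4° = 0.0005° × 112000 × cos 8.4° ≈ 56 × 0.9893 = 55.399 m.
At 79.11°: 0.0005° × 112000 × cos 79.11° = 0.0005 × 112000 × 0.1889 ≈ 10.58 m.
Difference: 55.399 − 10.58 = 44.82 m.

45 m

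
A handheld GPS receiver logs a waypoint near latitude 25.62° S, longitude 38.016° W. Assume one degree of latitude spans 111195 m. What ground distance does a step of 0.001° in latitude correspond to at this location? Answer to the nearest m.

0.001° × 111195 m/° = 111.195 m.

111 m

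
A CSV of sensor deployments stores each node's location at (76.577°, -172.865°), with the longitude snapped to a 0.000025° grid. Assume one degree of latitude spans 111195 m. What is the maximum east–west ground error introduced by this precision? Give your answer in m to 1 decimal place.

With a 0.000025° grid the true value lies within half a step, ±0.000025°/2 = ±1.25e-05°, of the stored one.
One degree of longitude at 76.577° is 111195 × cos 76.577° ≈ 111195 × 0.2321 = 25812.6 m.
Maximum E–W displacement: 1.25e-05 × 25812.6 = 0.322658 m.

0.3 m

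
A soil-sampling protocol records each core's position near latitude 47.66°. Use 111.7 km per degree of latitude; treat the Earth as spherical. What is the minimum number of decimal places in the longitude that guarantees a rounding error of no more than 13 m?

At 47.66° one degree of longitude covers 111700 × cos 47.66° ≈ 111700 × 0.6735 ≈ 75233.2 m.
N decimal places → at most half a unit in the last place, 0.5 × 10⁻ᴺ° = 75233.2/2 × 10⁻ᴺ m.
Need 0.5 × 75233.2 × 10⁻ᴺ ≤ 13 → 10⁻ᴺ ≤ 3.456e-04, so N ≥ 3.46.
At 3 places the error can reach 37.6 m, but 4 places keeps it to 3.76 m.

4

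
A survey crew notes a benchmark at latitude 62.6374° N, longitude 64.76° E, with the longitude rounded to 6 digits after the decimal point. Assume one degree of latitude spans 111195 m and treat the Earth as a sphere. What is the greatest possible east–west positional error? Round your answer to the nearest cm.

Rounding to 6 decimal places leaves the longitude within ±5e-07° of the true value.
One degree of longitude at 62.6374° is 111195 × cos 62.6374° ≈ 111195 × 0.4596 = 51107.5 m.
East–west error: 5e-07° × 51107.5 m/° ≈ 0.0255537 m.
That is 0.0255537 m = 2.5554 cm.

3 cm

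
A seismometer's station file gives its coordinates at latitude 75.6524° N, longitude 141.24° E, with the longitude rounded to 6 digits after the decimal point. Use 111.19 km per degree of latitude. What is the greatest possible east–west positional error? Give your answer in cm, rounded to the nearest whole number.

1 cm

Rounding to 6 decimal places leaves the longitude within ±5e-07° of the true value.
One degree of longitude at 75.6524° is 111190 × cos 75.6524° ≈ 111190 × 0.2478 = 27553.3 m.
Maximum E–W displacement: 5e-07 × 27553.3 = 0.0137767 m.
That is 0.0137767 m = 1.3777 cm.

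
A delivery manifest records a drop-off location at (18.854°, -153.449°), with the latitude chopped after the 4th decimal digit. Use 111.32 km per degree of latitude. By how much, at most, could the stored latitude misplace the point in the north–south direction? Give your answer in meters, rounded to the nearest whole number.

Truncating at 4 decimal places can drop up to a full unit in the last place, so the latitude may be off by as much as 0.0001°.
Along the meridian that is 0.0001° × 111320 m/° = 11.132 m.

11 meters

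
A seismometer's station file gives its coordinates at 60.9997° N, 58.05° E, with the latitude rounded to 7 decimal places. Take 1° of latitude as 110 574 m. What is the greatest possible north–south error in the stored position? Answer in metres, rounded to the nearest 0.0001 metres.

0.0055 metres

Rounding to 7 decimal places leaves the latitude within ±5e-08° of the true value.
Along the meridian that is 5e-08° × 110574 m/° = 0.0055287 m.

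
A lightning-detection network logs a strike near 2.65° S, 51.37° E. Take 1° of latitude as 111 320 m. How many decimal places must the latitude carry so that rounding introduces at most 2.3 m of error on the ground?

One degree of latitude covers 111320 m.
With N decimal places the half-ulp bound is 0.5·10⁻ᴺ°, or 0.5·10⁻ᴺ × 111320 m on the ground.
Need 0.5 × 111320 × 10⁻ᴺ ≤ 2.3 → 10⁻ᴺ ≤ 4.132e-05, so N ≥ 4.38.
So 5 decimal places suffice (0.557 m); 4 would allow up to 5.57 m.

5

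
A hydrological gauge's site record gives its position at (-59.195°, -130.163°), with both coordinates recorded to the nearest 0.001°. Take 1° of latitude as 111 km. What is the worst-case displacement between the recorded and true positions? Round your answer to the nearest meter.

62 meters

Rounding to 3 decimal places leaves each coordinate within ±0.0005° of the true value.
Latitude error → 0.0005 × 111000 = 55.5 m along the meridian.
East–west component at 59.195°: 0.0005° × 111000 × cos 59.195° ≈ 0.0005 × 56845.1 ≈ 28.4225 m.
Combining orthogonally: (55.5² + 28.4225²)^½ ≈ 62.3546 m.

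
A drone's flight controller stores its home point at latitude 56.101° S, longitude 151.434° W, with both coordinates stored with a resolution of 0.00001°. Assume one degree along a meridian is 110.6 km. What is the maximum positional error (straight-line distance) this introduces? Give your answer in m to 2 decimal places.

0.63 m

With a 0.00001° grid the true value lies within half a step, ±0.00001°/2 = ±5e-06°, of the stored one.
N–S: 5e-06° × 110600 m/° = 0.553 m.
E–W at 56.101°: 5e-06° × 110600 × cos 56.101° = 5e-06 × 110600 × 0.5577 ≈ 0.308425 m.
The two errors are perpendicular, so the maximum displacement is √(0.553² + 0.308425²) ≈ 0.633194 m.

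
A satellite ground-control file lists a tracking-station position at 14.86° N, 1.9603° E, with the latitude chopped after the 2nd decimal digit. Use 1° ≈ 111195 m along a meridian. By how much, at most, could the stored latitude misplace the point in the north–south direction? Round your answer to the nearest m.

1112 m

Truncating at 2 decimal places can drop up to a full unit in the last place, so the latitude may be off by as much as 0.01°.
North–south distance: 0.01° × 111195 m/° = 1111.95 m.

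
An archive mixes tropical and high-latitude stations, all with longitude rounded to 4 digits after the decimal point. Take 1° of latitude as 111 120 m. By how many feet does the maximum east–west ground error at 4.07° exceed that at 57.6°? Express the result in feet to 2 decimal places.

Rounding to 4 decimal places leaves the longitude within ±5e-05° of the true value.
At 4.07°: 5e-05° × 111120 × cos 4.07° = 5e-05 × 111120 × 0.9975 ≈ 5.542 m.
Error at 57.6° = 5e-05° × 111120 × cos 57.6° ≈ 5.556 × 0.5358 = 2.9771 m.
So the lower-latitude error exceeds the higher by 5.542 − 2.9771 = 2.5649 m.
Converting: 2.56493 m × 3.2808 ft/m ≈ 8.4151 ft.

8.42 feet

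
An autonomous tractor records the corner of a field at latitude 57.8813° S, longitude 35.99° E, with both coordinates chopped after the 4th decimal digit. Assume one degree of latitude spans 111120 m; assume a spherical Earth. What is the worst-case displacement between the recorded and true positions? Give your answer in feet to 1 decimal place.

Truncating at 4 decimal places can drop up to a full unit in the last place, so each coordinate may be off by as much as 0.0001°.
Latitude error → 0.0001 × 111120 = 11.112 m along the meridian.
E–W at 57.8813°: 0.0001° × 111120 × cos 57.8813° = 0.0001 × 111120 × 0.5317 ≈ 5.90797 m.
Worst case both components are at the extreme and orthogonal: √(11.112² + 5.90797²) ≈ 12.5849 m.
Converting: 12.5849 m × 3.2808 ft/m ≈ 41.289 ft.

41.3 feet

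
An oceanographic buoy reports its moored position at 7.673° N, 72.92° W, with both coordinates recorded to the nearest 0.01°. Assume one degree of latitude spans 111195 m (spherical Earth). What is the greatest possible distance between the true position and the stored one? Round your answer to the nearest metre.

783 metres

Rounding to 2 decimal places leaves each coordinate within ±0.005° of the true value.
Latitude error → 0.005 × 111195 = 555.975 m along the meridian.
Longitude error → 0.005 × 111195 × cos 7.673° = 0.005 × 111195 × 0.9910 ≈ 550.997 m.
The two errors are perpendicular, so the maximum displacement is √(555.975² + 550.997²) ≈ 782.755 m.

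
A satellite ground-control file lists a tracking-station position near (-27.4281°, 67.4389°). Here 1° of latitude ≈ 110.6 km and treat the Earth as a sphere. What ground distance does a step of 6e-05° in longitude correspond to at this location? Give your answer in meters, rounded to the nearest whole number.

6 meters

At 27.4281° a degree of longitude is 110600 × cos 27.4281° ≈ 98167.4 m, so 6e-05° corresponds to 5.89004 m.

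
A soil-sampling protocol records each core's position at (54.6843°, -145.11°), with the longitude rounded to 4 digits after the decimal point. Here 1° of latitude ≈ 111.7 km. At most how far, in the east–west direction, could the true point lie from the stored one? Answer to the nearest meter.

Rounding to 4 decimal places leaves the longitude within ±5e-05° of the true value.
One degree of longitude at 54.6843° is 111700 × cos 54.6843° ≈ 111700 × 0.5781 = 64571.7 m.
Maximum E–W displacement: 5e-05 × 64571.7 = 3.22858 m.

3 meters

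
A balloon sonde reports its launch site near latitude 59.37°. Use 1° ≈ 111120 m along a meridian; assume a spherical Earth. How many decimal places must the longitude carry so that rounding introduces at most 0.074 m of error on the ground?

6 decimal places

At 59.37° one degree of longitude covers 111120 × cos 59.37° ≈ 111120 × 0.5095 ≈ 56614.8 m.
With N decimal places the half-ulp bound is 0.5·10⁻ᴺ°, or 0.5·10⁻ᴺ × 56614.8 m on the ground.
Setting 28307.4 × 10⁻ᴺ ≤ 0.074 gives 10ᴺ ≥ 3.825e+05, i.e. N ≥ 5.58.
At 5 places the error can reach 0.283 m, but 6 places keeps it to 0.0283 m.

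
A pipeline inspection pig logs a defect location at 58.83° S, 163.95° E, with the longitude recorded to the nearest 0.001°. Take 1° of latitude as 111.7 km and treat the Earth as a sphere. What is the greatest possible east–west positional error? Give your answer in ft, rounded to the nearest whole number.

95 ft

Rounding to 3 decimal places leaves the longitude within ±0.0005° of the true value.
One degree of longitude at 58.83° is 111700 × cos 58.83° ≈ 111700 × 0.5176 = 57813.6 m.
East–west error: 0.0005° × 57813.6 m/° ≈ 28.9068 m.
Converting: 28.9068 m × 3.2808 ft/m ≈ 94.839 ft.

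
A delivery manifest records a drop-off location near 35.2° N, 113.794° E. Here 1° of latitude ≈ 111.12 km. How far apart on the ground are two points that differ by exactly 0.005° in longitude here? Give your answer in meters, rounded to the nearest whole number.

0.005° of longitude at 35.2° is 0.005 × 111120 × cos 35.2° ≈ 0.005 × 90801.1 = 454.006 m.

454 meters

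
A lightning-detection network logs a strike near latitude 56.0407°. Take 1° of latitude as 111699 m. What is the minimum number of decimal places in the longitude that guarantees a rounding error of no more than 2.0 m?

At 56.0407° one degree of longitude covers 111699 × cos 56.0407° ≈ 111699 × 0.5586 ≈ 62395.5 m.
Rounding to N decimal places gives at most 0.5 × 10⁻ᴺ degrees of error, i.e. 0.5 × 10⁻ᴺ × 62395.5 m.
Need 0.5 × 62395.5 × 10⁻ᴺ ≤ 2.0 → 10⁻ᴺ ≤ 6.411e-05, so N ≥ 4.19.
At 4 places the error can reach 3.12 m, but 5 places keeps it to 0.312 m.

5 decimal places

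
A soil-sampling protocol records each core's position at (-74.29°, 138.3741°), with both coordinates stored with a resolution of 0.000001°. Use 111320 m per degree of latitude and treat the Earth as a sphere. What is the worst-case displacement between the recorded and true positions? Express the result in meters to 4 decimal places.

0.0577 meters

With a 0.000001° grid the true value lies within half a step, ±0.000001°/2 = ±5e-07°, of the stored one.
North–south component: 5e-07° × 111320 = 0.05566 m.
Longitude error → 5e-07 × 111320 × cos 74.29° = 5e-07 × 111320 × 0.2708 ≈ 0.015071 m.
Worst case both components are at the extreme and orthogonal: √(0.05566² + 0.015071²) ≈ 0.0576643 m.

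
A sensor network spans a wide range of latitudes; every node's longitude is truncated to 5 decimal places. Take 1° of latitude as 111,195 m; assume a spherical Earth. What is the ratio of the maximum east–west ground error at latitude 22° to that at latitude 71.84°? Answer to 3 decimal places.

Truncating at 5 decimal places can drop up to a full unit in the last place, so the longitude may be off by as much as 1e-05°.
Error at 22° = 1e-05° × 111195 × cos 22° ≈ 1.1119 × 0.9272 = 1.031 m.
Error at 71.84° = 1e-05° × 111195 × cos 71.84° ≈ 1.1119 × 0.3117 = 0.34656 m.
The ratio reduces to cos 22° / cos 71.84° = 0.9272/0.3117 ≈ 2.9749.

2.975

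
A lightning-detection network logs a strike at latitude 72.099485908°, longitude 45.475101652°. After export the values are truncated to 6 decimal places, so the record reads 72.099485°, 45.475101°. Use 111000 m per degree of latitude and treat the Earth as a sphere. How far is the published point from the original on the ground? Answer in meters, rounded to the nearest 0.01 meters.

0.10 meters

Δlat = 72.099485908 − 72.099485 = +0.000000908°; Δlon = 45.475101652 − 45.475101 = +0.000000652°.
North–south shift: 0.000000908 × 111000 = 0.100788 m.
East–west at this latitude: 0.000000652° × 111000 × cos 72.0995° ≈ 0.000000652 × 34117.5 = 0.0222446 m.
Combined displacement = (0.100788² + 0.0222446²)^½ ≈ 0.103214 m.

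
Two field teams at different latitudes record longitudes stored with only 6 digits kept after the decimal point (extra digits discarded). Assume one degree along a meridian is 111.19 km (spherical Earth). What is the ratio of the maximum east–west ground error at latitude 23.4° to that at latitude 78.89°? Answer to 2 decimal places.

4.76

Truncating at 6 decimal places can drop up to a full unit in the last place, so the longitude may be off by as much as 1e-06°.
Error at 23.4° = 1e-06° × 111190 × cos 23.4° ≈ 0.11119 × 0.9178 = 0.10205 m.
At 78.89°: 1e-06° × 111190 × cos 78.89° = 1e-06 × 111190 × 0.1927 ≈ 0.021426 m.
Ratio: 0.10205 / 0.021426 = cos 23.4° / cos 78.89° ≈ 4.7628.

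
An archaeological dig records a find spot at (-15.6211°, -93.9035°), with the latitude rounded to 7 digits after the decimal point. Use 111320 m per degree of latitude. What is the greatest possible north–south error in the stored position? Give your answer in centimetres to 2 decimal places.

Rounding to 7 decimal places leaves the latitude within ±5e-08° of the true value.
So the N–S error is at most 5e-08 × 111320 = 0.005566 m.
That is 0.005566 m = 0.5566 cm.

0.56 centimetres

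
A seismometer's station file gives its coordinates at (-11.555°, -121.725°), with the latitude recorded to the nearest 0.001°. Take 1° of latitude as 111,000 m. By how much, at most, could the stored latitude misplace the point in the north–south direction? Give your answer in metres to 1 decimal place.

55.5 metres

Rounding to 3 decimal places leaves the latitude within ±0.0005° of the true value.
North–south distance: 0.0005° × 111000 m/° = 55.5 m.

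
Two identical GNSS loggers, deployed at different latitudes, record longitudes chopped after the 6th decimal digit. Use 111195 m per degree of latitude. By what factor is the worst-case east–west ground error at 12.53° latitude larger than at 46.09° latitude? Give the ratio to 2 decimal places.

Truncating at 6 decimal places can drop up to a full unit in the last place, so the longitude may be off by as much as 1e-06°.
Error at 12.53° = 1e-06° × 111195 × cos 12.53° ≈ 0.11119 × 0.9762 = 0.10855 m.
Error at 46.09° = 1e-06° × 111195 × cos 46.09° ≈ 0.11119 × 0.6935 = 0.077117 m.
The ratio reduces to cos 12.53° / cos 46.09° = 0.9762/0.6935 ≈ 1.4076.

1.41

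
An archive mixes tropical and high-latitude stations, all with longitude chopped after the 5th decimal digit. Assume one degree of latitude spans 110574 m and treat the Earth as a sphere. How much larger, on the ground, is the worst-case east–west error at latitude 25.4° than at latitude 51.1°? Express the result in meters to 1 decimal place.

Truncating at 5 decimal places can drop up to a full unit in the last place, so the longitude may be off by as much as 1e-05°.
Error at 25.4° = 1e-05° × 110574 × cos 25.4° ≈ 1.1057 × 0.9033 = 0.99885 m.
At 51.1°: 1e-05° × 110574 × cos 51.1° = 1e-05 × 110574 × 0.6280 ≈ 0.69436 m.
So the lower-latitude error exceeds the higher by 0.99885 − 0.69436 = 0.30449 m.

0.3 meters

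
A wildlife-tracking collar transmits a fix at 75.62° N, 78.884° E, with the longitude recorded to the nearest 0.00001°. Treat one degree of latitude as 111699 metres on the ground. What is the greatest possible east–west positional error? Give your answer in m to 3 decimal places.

0.139 m

Rounding to 5 decimal places leaves the longitude within ±5e-06° of the true value.
At latitude 75.62° a degree of longitude spans 111699 m × cos 75.62° = 111699 × 0.2484 ≈ 27740.6 m.
Maximum E–W displacement: 5e-06 × 27740.6 = 0.138703 m.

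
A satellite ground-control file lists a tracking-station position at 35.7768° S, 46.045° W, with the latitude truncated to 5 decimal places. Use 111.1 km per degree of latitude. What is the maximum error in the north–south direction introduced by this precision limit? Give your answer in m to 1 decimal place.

1.1 m

Truncating at 5 decimal places can drop up to a full unit in the last place, so the latitude may be off by as much as 1e-05°.
So the N–S error is at most 1e-05 × 111100 = 1.111 m.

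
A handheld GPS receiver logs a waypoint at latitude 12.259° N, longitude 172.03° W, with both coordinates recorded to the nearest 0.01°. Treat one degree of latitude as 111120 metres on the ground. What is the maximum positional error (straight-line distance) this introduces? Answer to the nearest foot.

2549 feet

Rounding to 2 decimal places leaves each coordinate within ±0.005° of the true value.
North–south component: 0.005° × 111120 = 555.6 m.
E–W at 12.259°: 0.005° × 111120 × cos 12.259° = 0.005 × 111120 × 0.9772 ≈ 542.931 m.
The two errors are perpendicular, so the maximum displacement is √(555.6² + 542.931²) ≈ 776.83 m.
In feet: 776.83 m ÷ 0.3048 ≈ 2548.7 ft.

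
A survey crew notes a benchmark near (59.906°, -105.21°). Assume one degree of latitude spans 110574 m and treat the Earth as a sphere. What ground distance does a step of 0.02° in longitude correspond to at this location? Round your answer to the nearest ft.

3638 ft

One degree of longitude here spans 110574 × cos 59.906° = 110574 × 0.5014 ≈ 55444 m; 0.02° of that is 1108.88 m.
Converting: 1108.88 m × 3.2808 ft/m ≈ 3638.1 ft.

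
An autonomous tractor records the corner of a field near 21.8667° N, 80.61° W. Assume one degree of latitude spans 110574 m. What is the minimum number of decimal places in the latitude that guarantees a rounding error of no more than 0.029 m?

7 decimal places

One degree of latitude covers 110574 m.
With N decimal places the half-ulp bound is 0.5·10⁻ᴺ°, or 0.5·10⁻ᴺ × 110574 m on the ground.
Need 0.5 × 110574 × 10⁻ᴺ ≤ 0.029 → 10⁻ᴺ ≤ 5.245e-07, so N ≥ 6.28.
At 6 places the error can reach 0.0553 m, but 7 places keeps it to 0.00553 m.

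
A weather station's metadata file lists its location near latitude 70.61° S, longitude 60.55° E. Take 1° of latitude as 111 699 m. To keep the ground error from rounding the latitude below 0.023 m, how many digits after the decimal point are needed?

One degree of latitude covers 111699 m.
N decimal places → at most half a unit in the last place, 0.5 × 10⁻ᴺ° = 111699/2 × 10⁻ᴺ m.
Setting 55849.5 × 10⁻ᴺ ≤ 0.023 gives 10ᴺ ≥ 2.428e+06, i.e. N ≥ 6.39.
So 7 decimal places suffice (0.00558 m); 6 would allow up to 0.0558 m.

7 decimal places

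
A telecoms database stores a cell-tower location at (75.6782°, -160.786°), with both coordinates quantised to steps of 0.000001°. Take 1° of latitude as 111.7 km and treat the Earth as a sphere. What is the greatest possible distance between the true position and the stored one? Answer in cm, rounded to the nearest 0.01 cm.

5.75 cm

With a 0.000001° grid the true value lies within half a step, ±0.000001°/2 = ±5e-07°, of the stored one.
North–south component: 5e-07° × 111700 = 0.05585 m.
East–west component at 75.6782°: 5e-07° × 111700 × cos 75.6782° ≈ 5e-07 × 27631 ≈ 0.0138155 m.
Combining orthogonally: (0.05585² + 0.0138155²)^½ ≈ 0.0575334 m.
That is 0.0575334 m = 5.7533 cm.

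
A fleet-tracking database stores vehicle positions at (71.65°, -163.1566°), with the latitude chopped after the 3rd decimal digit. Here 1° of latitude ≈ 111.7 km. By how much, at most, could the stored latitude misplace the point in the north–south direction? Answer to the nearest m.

Truncating at 3 decimal places can drop up to a full unit in the last place, so the latitude may be off by as much as 0.001°.
So the N–S error is at most 0.001 × 111700 = 111.7 m.

112 m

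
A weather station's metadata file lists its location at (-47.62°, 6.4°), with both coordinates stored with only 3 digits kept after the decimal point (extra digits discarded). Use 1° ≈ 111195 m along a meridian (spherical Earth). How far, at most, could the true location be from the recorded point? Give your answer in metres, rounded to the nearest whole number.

Truncating at 3 decimal places can drop up to a full unit in the last place, so each coordinate may be off by as much as 0.001°.
N–S: 0.001° × 111195 m/° = 111.195 m.
Longitude error → 0.001 × 111195 × cos 47.62° = 0.001 × 111195 × 0.6740 ≈ 74.9504 m.
Worst case both components are at the extreme and orthogonal: √(111.195² + 74.9504²) ≈ 134.097 m.

134 metres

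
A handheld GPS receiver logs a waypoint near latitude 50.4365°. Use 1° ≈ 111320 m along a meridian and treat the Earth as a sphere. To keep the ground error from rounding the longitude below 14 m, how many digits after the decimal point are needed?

4

At 50.4365° one degree of longitude covers 111320 × cos 50.4365° ≈ 111320 × 0.6369 ≈ 70903.4 m.
N decimal places → at most half a unit in the last place, 0.5 × 10⁻ᴺ° = 70903.4/2 × 10⁻ᴺ m.
Setting 35451.7 × 10⁻ᴺ ≤ 14 gives 10ᴺ ≥ 2532, i.e. N ≥ 3.40.
N = 3 would give 35.5 m (too coarse); N = 4 gives 3.55 m ≤ 14 m.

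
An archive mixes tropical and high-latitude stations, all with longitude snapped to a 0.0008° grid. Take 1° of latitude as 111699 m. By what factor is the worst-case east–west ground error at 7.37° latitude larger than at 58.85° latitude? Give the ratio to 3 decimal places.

1.917

With a 0.0008° grid the true value lies within half a step, ±0.0008°/2 = ±0.0004°, of the stored one.
Error at 7.37° = 0.0004° × 111699 × cos 7.37° ≈ 44.68 × 0.9917 = 44.31 m.
At 58.85°: 0.0004° × 111699 × cos 58.85° = 0.0004 × 111699 × 0.5173 ≈ 23.112 m.
Ratio: 44.31 / 23.112 = cos 7.37° / cos 58.85° ≈ 1.9172.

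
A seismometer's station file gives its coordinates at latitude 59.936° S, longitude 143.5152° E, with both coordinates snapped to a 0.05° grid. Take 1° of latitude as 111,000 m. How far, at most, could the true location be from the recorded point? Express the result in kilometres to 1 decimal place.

With a 0.05° grid the true value lies within half a step, ±0.05°/2 = ±0.025°, of the stored one.
N–S: 0.025° × 111000 m/° = 2775 m.
E–W at 59.936°: 0.025° × 111000 × cos 59.936° = 0.025 × 111000 × 0.5010 ≈ 1390.18 m.
Combining orthogonally: (2775² + 1390.18²)^½ ≈ 3103.75 m.
That is 3103.75 m = 3.1037 km.

3.1 kilometres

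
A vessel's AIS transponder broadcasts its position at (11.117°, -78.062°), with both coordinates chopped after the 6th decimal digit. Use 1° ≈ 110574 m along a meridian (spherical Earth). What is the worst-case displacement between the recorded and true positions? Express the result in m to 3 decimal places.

0.155 m

Truncating at 6 decimal places can drop up to a full unit in the last place, so each coordinate may be off by as much as 1e-06°.
N–S: 1e-06° × 110574 m/° = 0.110574 m.
East–west component at 11.117°: 1e-06° × 110574 × cos 11.117° ≈ 1e-06 × 108499 ≈ 0.108499 m.
Worst case both components are at the extreme and orthogonal: √(0.110574² + 0.108499²) ≈ 0.154915 m.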